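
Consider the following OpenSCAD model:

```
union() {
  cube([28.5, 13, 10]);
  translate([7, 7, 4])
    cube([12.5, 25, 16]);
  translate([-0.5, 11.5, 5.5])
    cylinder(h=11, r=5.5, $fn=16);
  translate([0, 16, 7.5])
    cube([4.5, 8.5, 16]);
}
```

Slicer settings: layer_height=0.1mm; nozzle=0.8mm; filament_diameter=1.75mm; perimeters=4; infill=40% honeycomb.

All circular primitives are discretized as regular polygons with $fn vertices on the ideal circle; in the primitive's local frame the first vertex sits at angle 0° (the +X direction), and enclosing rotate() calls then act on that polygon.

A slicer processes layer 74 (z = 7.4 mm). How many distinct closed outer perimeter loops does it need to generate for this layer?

At z = 7.4 mm: the 28.5×13 cube contributes its full rectangle; the 12.5×25 cube at (7, 7) contributes its full rectangle; the r=5.5 cylinder at (-0.5, 11.5) gives a regular 16-gon of circumradius 5.5 (constant along its height); the cube at (0, 16) is absent (z outside [7.5, 23.5]); Merging all regions: the regions partially overlap (shared area 102.70 mm²), so overlapping operands fuse into one piece — 1 connected region. The result has 1 disconnected region.

1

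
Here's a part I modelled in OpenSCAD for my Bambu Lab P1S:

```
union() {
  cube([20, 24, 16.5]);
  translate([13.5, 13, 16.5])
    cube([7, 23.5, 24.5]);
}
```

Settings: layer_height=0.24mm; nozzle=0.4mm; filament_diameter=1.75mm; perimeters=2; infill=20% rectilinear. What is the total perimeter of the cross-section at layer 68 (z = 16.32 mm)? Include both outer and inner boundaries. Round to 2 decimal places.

88.00 mm

At z = 16.32 mm: the cube (footprint 20×24) is included at this height (perimeter 88.00 mm); the cube at (13.5, 13) is absent (z outside [16.5, 41]); Combining (union): only the 20×24 cube is present, so the union is just that shape — boundary = 88.00 mm. Overall, the cross-section is a single solid region. Total boundary length (outer) = 88.00 mm.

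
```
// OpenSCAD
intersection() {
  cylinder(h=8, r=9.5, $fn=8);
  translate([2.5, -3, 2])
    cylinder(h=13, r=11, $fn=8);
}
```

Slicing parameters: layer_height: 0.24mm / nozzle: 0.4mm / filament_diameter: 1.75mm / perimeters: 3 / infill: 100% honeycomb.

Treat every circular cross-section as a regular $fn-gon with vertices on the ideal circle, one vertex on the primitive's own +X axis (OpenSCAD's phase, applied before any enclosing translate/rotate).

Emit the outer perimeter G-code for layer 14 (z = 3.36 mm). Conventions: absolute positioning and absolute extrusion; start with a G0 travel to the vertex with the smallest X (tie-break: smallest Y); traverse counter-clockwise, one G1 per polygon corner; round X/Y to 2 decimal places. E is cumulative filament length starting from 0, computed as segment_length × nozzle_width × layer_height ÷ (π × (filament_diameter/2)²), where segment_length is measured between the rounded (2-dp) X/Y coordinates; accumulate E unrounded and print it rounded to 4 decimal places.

G0 X-8.38 Y-2.71 Z3.36
G1 X-6.72 Y-6.72 E0.1732
G1 X0.00 Y-9.50 E0.4635
G1 X6.72 Y-6.72 E0.7537
G1 X9.50 Y0.00 E1.0440
G1 X6.95 Y6.16 E1.3101
G1 X2.50 Y8.00 E1.5023
G1 X-5.28 Y4.78 E1.8383
G1 X-8.38 Y-2.71 E2.1619

At z = 3.36 mm: the r=9.5 cylinder contributes a regular 8-gon of circumradius 9.5; the r=11 cylinder at (2.5, -3) gives a regular 8-gon of circumradius 11 (constant along its height); Keeping only the common overlap: the r=11 cylinder at (2.5, -3) partially overlaps the r=9.5 cylinder; clipping to the common part keeps 218.37 mm² — 1 connected region. The outline is a single polygon with 8 vertices. Extrusion per mm of travel: 0.4 × 0.24 / (π × 0.875²) = 0.039912. Accumulating E over each segment gives final E = 2.1619.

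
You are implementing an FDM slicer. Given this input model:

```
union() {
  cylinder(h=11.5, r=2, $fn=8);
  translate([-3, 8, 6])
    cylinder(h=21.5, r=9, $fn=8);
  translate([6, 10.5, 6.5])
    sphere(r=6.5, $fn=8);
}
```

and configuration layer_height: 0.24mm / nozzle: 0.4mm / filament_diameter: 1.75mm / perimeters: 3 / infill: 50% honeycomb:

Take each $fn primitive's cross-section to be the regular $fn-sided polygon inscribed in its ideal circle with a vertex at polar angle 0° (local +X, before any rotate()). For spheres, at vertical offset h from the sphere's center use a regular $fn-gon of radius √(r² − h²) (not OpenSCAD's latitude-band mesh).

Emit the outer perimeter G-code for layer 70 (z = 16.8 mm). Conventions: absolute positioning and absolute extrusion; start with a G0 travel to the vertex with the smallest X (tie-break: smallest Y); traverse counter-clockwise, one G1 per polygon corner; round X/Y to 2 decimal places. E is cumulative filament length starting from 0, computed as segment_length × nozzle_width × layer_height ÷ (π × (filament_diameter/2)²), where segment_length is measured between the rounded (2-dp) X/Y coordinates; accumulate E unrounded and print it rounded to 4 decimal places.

G0 X-12.00 Y8.00 Z16.80
G1 X-9.36 Y1.64 E0.2748
G1 X-3.00 Y-1.00 E0.5497
G1 X3.36 Y1.64 E0.8245
G1 X6.00 Y8.00 E1.0994
G1 X3.36 Y14.36 E1.3742
G1 X-3.00 Y17.00 E1.6490
G1 X-9.36 Y14.36 E1.9239
G1 X-12.00 Y8.00 E2.1987

At z = 16.8 mm: the cylinder does not reach this height (z outside [0, 11.5]); the r=9 cylinder at (-3, 8) contributes a regular 8-gon of circumradius 9; the sphere at (6, 10.5) does not reach this height (|z−center|=10.300 > r=6.5); Combining (union): only the r=9 cylinder at (-3, 8) is present, so the union is just that shape — 1 connected region. The outline is a single polygon with 8 vertices. Extrusion per mm of travel: 0.4 × 0.24 / (π × 0.875²) = 0.039912. Accumulating E over each segment gives final E = 2.1987.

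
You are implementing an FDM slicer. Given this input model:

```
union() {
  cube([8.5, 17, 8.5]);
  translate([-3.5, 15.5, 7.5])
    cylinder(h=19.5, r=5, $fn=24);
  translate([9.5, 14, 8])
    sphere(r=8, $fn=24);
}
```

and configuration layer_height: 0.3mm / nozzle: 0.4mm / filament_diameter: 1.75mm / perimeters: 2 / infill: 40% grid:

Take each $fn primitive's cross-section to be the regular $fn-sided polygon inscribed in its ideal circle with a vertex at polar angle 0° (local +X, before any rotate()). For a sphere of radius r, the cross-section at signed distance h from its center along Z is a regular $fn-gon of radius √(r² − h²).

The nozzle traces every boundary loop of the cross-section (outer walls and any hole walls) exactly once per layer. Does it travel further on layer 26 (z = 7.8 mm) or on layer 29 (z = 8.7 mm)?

Layer 26 (z = 7.8): the cube is present — its section is the full 8.5×17 rectangle (perimeter 51.00 mm); the r=5 cylinder at (-3.5, 15.5) contributes a regular 24-gon of circumradius 5 (perimeter = 2·24·5.000·sin(180°/24) = 31.33 mm); the r=8 sphere at (9.5, 14) slices to a regular 24-gon of circumradius 7.997 (√(r²−h²) with h=0.2 from center) (perimeter = 2·24·7.997·sin(180°/24) = 50.11 mm); Taking the union: the regions partially overlap (shared area 67.69 mm²), so the edge portions inside another operand are dropped and the merged outline is re-measured after clipping — boundary = 88.82 mm. So its perimeter = 88.82 mm. Layer 29 (z = 8.7): the cube is absent (z outside [0, 8.5]); the cylinder at (-3.5, 15.5): section is a regular 24-gon, circumradius r=5 (perimeter = 2·24·5.000·sin(180°/24) = 31.33 mm); the r=8 sphere at (9.5, 14) slices to a regular 24-gon of circumradius 7.969 (√(r²−h²) with h=0.7 from center) (perimeter = 2·24·7.969·sin(180°/24) = 49.93 mm); Merging all regions: the 2 present regions are separate (no shared area or edge), so areas and boundary lengths simply add and each stays a separate island — boundary = 81.26 mm. So its perimeter = 81.26 mm. Layer 26 is larger (88.82 vs 81.26 mm).

layer 26 (z = 7.8 mm)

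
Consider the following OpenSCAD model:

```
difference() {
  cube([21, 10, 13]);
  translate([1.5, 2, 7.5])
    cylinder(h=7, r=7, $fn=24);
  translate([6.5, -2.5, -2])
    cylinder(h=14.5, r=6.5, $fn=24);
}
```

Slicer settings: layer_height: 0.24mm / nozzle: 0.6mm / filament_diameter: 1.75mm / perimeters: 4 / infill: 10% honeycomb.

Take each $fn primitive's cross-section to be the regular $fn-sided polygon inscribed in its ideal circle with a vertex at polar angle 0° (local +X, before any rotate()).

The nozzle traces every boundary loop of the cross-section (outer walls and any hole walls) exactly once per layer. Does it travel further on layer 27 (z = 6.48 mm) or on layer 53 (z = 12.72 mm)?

Layer 27 (z = 6.48): the cube (footprint 21×10) is included at this height (perimeter 62.00 mm); the cylinder at (1.5, 2) is absent (z outside [7.5, 14.5]); the r=6.5 cylinder at (6.5, -2.5) gives a regular 24-gon of circumradius 6.5 (constant along its height) (perimeter = 2·24·6.500·sin(180°/24) = 40.72 mm); Subtracting the remaining from the first: starting from the 21×10 cube, the r=6.5 cylinder at (6.5, -2.5) partially overlaps it — only the 34.12 mm² overlap (of its 131.22 mm²) is removed, clipping the outline — boundary = 65.32 mm. So its perimeter = 65.32 mm. Layer 53 (z = 12.72): the 21×10 cube contributes its full rectangle (perimeter 62.00 mm); the cylinder at (1.5, 2): section is a regular 24-gon, circumradius r=7 (perimeter = 2·24·7.000·sin(180°/24) = 43.86 mm); the cylinder at (6.5, -2.5) does not reach this height (z outside [-2, 12.5]); Subtracting the remaining from the first: starting from the 21×10 cube, the r=7 cylinder at (1.5, 2) partially overlaps it — only the 65.13 mm² overlap (of its 152.19 mm²) is removed, clipping the outline — boundary = 59.52 mm. So its perimeter = 59.52 mm. Layer 27 is larger (65.32 vs 59.52 mm).

layer 27 (z = 6.48 mm)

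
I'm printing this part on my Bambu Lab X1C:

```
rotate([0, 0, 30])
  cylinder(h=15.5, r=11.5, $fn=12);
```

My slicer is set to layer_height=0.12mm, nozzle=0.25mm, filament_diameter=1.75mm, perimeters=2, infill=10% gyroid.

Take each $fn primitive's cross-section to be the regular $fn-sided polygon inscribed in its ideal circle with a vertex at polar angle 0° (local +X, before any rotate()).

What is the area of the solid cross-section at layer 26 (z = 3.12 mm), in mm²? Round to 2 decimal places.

396.75 mm²

At z = 3.12 mm: the r=11.5 cylinder gives a regular 12-gon of circumradius 11.5 (constant along its height) (area = (12/2)·11.500²·sin(360°/12) = 396.75 mm²); (rotated 30° about Z; rotation is an isometry so areas/perimeters/island counts are preserved). Overall, the cross-section is a single solid region. Net area = 396.75 mm².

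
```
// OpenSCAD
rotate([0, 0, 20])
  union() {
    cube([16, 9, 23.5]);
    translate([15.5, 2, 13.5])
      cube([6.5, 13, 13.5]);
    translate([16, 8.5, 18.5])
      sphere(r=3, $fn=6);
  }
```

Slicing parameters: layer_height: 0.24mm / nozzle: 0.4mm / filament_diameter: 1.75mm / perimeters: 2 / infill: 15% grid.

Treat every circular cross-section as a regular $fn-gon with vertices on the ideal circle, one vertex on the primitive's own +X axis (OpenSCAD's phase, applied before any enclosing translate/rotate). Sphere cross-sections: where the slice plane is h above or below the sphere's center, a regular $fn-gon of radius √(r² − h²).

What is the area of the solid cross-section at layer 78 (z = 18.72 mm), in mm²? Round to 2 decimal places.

At z = 18.72 mm: the cube (footprint 16×9) is included at this height (area 144.00 mm²); the 6.5×13 cube at (15.5, 2) contributes its full rectangle (area 84.50 mm²); the r=3 sphere at (16, 8.5) contributes a regular 6-gon of circumradius √(3²−0.22²) = 2.992 (area = (6/2)·2.992²·sin(360°/6) = 23.26 mm²); Taking the union: the regions partially overlap — summed areas 251.76 mm² minus the doubly-counted overlap 23.41 mm² gives 228.34 mm² — area = 228.34 mm²; (rotated 20° about Z; rotation is an isometry so areas/perimeters/island counts are preserved). Overall, the cross-section is a single solid region. Net area = 228.34 mm².

228.34 mm²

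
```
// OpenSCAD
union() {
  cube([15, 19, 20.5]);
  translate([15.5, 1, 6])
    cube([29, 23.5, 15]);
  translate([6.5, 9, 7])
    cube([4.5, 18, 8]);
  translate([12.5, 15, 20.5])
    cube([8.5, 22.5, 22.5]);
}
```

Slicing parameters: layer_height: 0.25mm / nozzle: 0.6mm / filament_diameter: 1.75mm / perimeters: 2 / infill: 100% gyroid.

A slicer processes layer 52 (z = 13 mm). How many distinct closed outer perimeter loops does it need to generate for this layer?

At z = 13 mm: the cube (footprint 15×19) is included at this height; the cube at (15.5, 1) (footprint 29×23.5) is included at this height; the 4.5×18 cube at (6.5, 9) contributes its full rectangle; the cube at (12.5, 15) is absent (z outside [20.5, 43]); Merging all regions: the regions partially overlap (shared area 45.00 mm²), so overlapping operands fuse into one piece — 2 connected regions. The result has 2 disconnected regions.

2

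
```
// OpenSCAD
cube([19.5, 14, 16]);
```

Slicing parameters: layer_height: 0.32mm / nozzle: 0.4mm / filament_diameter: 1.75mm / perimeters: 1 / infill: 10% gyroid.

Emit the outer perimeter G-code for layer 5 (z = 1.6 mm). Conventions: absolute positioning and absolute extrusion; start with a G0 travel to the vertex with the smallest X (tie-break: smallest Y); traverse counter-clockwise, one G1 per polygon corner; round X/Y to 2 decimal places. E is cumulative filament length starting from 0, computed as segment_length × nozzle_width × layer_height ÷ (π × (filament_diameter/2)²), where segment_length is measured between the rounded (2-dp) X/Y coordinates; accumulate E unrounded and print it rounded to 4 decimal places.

G0 X0.00 Y0.00 Z1.60
G1 X19.50 Y0.00 E1.0377
G1 X19.50 Y14.00 E1.7827
G1 X0.00 Y14.00 E2.8205
G1 X0.00 Y0.00 E3.5655

At z = 1.6 mm: the cube (footprint 19.5×14) is included at this height. The outline is a single polygon with 4 vertices. Extrusion per mm of travel: 0.4 × 0.32 / (π × 0.875²) = 0.053216. Accumulating E over each segment gives final E = 3.5655.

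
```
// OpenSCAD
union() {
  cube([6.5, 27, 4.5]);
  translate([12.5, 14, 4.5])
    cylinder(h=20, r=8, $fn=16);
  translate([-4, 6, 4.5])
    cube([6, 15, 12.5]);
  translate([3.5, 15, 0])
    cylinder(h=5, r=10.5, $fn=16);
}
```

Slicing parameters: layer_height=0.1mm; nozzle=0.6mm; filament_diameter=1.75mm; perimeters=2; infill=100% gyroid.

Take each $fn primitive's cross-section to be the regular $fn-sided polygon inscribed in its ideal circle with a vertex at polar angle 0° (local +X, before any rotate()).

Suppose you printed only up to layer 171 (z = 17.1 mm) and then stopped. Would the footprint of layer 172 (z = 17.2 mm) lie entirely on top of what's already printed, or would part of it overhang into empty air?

Compare the two slices. At z = 17.1: the cube is not intersected at this z (z outside [0, 4.5]); the cylinder at (12.5, 14): section is a regular 16-gon, circumradius r=8 (area = (16/2)·8.000²·sin(360°/16) = 195.93 mm²); the cube at (-4, 6) does not reach this height (z outside [4.5, 17]); the cylinder at (3.5, 15) does not reach this height (z outside [0, 5]); Combining (union): only the r=8 cylinder at (12.5, 14) is present, so the union is just that shape — area = 195.93 mm². At z = 17.2: the cube is not intersected at this z (z outside [0, 4.5]); the r=8 cylinder at (12.5, 14) contributes a regular 16-gon of circumradius 8 (area = (16/2)·8.000²·sin(360°/16) = 195.93 mm²); the cube at (-4, 6) is absent (z outside [4.5, 17]); the cylinder at (3.5, 15) does not reach this height (z outside [0, 5]); Combining (union): only the r=8 cylinder at (12.5, 14) is present, so the union is just that shape — area = 195.93 mm². Checking containment: the cross-section at z = 17.2 is a subset of the cross-section at z = 17.1.

entirely on top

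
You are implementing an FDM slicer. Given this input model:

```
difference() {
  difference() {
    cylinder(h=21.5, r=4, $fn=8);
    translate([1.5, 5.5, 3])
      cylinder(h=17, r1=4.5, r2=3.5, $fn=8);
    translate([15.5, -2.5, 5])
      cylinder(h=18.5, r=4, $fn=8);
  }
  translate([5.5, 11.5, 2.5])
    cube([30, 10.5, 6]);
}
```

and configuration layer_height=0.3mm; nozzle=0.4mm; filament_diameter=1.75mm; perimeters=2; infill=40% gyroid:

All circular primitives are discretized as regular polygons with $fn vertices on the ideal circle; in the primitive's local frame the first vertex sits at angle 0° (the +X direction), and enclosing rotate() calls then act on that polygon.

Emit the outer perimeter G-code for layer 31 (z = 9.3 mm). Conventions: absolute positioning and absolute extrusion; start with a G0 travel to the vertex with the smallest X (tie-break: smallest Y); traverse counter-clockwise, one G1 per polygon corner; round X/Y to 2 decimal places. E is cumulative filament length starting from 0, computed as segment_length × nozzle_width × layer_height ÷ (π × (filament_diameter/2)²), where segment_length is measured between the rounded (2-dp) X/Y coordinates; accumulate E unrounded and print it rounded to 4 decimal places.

G0 X-4.00 Y0.00 Z9.30
G1 X-2.83 Y-2.83 E0.1528
G1 X0.00 Y-4.00 E0.3056
G1 X2.83 Y-2.83 E0.4583
G1 X4.00 Y0.00 E0.6111
G1 X3.15 Y2.05 E0.7218
G1 X1.50 Y1.37 E0.8109
G1 X-1.42 Y2.58 E0.9686
G1 X-1.71 Y3.29 E1.0068
G1 X-2.83 Y2.83 E1.0672
G1 X-4.00 Y0.00 E1.2200

At z = 9.3 mm: the r=4 cylinder gives a regular 8-gon of circumradius 4 (constant along its height); the cone at (1.5, 5.5): at t=0.371 of its height the radius interpolates to r₁+(r₂−r₁)t = 4.129, giving a regular 8-gon of that circumradius; the r=4 cylinder at (15.5, -2.5) contributes a regular 8-gon of circumradius 4; After the difference (first − rest): starting from the r=4 cylinder, the cone at (1.5, 5.5) partially overlaps it — only the 7.23 mm² overlap (of its 48.23 mm²) is removed, clipping the outline; the r=4 cylinder at (15.5, -2.5) misses the remaining region (no effect) — 1 connected region; the cube at (5.5, 11.5) is not intersected at this z (z outside [2.5, 8.5]); After the difference (first − rest): none of the subtracted shapes is present at this height, so the result so far is unchanged — 1 connected region. The outline is a single polygon with 10 vertices. Extrusion per mm of travel: 0.4 × 0.3 / (π × 0.875²) = 0.049890. Accumulating E over each segment gives final E = 1.2200.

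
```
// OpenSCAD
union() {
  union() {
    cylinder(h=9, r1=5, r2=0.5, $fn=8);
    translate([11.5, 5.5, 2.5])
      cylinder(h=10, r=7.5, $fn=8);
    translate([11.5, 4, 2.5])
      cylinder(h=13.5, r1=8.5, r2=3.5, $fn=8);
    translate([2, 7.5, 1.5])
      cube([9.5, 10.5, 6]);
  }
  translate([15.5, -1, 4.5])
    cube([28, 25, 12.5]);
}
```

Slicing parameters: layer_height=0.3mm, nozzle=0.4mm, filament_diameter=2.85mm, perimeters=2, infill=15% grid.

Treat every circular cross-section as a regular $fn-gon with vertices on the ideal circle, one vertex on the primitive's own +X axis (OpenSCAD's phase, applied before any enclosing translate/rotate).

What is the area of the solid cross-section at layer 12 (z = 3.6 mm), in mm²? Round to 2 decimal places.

298.62 mm²

At z = 3.6 mm: the cone: at t=0.400 of its height the radius interpolates to r₁+(r₂−r₁)t = 3.200, giving a regular 8-gon of that circumradius (area = (8/2)·3.200²·sin(360°/8) = 28.96 mm²); the r=7.5 cylinder at (11.5, 5.5) gives a regular 8-gon of circumradius 7.5 (constant along its height) (area = (8/2)·7.500²·sin(360°/8) = 159.10 mm²); the cone at (11.5, 4): at t=0.081 of its height the radius interpolates to r₁+(r₂−r₁)t = 8.093, giving a regular 8-gon of that circumradius (area = (8/2)·8.093²·sin(360°/8) = 185.23 mm²); the 9.5×10.5 cube at (2, 7.5) contributes its full rectangle (area 99.75 mm²); Taking the union: the regions partially overlap — summed areas 473.05 mm² minus the doubly-counted overlap 174.42 mm² gives 298.62 mm² — area = 298.62 mm²; the cube at (15.5, -1) does not reach this height (z outside [4.5, 17]); Taking the union: only that combined region is present, so the union is just that shape — area = 298.62 mm². Overall, the cross-section has 2 separate islands. Net area = 298.62 mm².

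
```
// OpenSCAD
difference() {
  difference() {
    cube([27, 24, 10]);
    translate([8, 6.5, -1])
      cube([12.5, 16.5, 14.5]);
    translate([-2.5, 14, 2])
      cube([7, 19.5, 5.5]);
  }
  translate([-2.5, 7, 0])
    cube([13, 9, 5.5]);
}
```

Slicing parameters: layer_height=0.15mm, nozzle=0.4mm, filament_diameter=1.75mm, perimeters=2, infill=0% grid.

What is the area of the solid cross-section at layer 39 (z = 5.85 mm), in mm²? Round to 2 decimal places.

396.75 mm²

At z = 5.85 mm: the cube (footprint 27×24) is included at this height (area 648.00 mm²); the cube at (8, 6.5) (footprint 12.5×16.5) is included at this height (area 206.25 mm²); the cube at (-2.5, 14) is present — its section is the full 7×19.5 rectangle (area 136.50 mm²); Subtracting the remaining from the first: starting from the 27×24 cube (648.00 mm²), the 12.5×16.5 cube at (8, 6.5) lies wholly inside it (removes its full 206.25 mm² and its 58.00 mm outline becomes a hole wall); the 7×19.5 cube at (-2.5, 14) partially overlaps it — only the 45.00 mm² overlap (of its 136.50 mm²) is removed, clipping the outline — area = 396.75 mm²; the cube at (-2.5, 7) is absent (z outside [0, 5.5]); After the difference (first − rest): none of the subtracted shapes is present at this height, so the result so far is unchanged — area = 396.75 mm². Overall, the cross-section is one region with 1 hole. Net area = 396.75 mm².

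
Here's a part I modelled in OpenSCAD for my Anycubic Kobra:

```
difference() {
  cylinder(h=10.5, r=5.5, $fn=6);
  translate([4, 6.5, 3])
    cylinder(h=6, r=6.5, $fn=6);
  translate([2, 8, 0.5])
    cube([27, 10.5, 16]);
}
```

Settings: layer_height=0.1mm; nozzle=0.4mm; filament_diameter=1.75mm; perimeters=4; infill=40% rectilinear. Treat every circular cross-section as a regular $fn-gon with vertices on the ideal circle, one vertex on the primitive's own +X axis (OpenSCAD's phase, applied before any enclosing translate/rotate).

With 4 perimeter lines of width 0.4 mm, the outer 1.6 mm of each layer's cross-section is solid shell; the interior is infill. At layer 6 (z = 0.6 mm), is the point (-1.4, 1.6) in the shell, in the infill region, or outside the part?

infill

At z = 0.6 mm: the r=5.5 cylinder gives a regular 6-gon of circumradius 5.5 (constant along its height); the cylinder at (4, 6.5) does not reach this height (z outside [3, 9]); the 27×10.5 cube at (2, 8) contributes its full rectangle; After the difference (first − rest): starting from the r=5.5 cylinder, the 27×10.5 cube at (2, 8) misses the remaining region (no effect) — 1 connected region. Overall, the cross-section is a single solid region. The nearest boundary edge runs (-5.50, 0.00)→(-2.75, 4.76); distance from the point to it = 2.75 mm. The point is inside the cross-section and 2.75 mm from the nearest boundary — more than the 1.6 mm shell width (4 × 0.4), so it's in the infill interior.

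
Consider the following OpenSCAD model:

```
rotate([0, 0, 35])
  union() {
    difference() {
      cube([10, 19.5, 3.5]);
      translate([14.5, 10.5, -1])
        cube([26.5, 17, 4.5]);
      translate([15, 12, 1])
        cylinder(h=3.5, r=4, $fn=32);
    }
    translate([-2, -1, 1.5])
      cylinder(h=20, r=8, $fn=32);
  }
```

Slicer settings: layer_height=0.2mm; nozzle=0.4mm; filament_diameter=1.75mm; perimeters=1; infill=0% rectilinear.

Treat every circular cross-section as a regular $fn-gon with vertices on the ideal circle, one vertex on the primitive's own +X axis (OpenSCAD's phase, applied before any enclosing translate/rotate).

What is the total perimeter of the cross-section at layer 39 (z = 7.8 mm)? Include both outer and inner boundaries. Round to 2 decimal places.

At z = 7.8 mm: the cube is absent (z outside [0, 3.5]); the cube at (14.5, 10.5) does not reach this height (z outside [-1, 3.5]); the cylinder at (15, 12) is not intersected at this z (z outside [1, 4.5]); After the difference (first − rest): the first operand is absent here, so nothing remains; the r=8 cylinder at (-2, -1) contributes a regular 32-gon of circumradius 8 (perimeter = 2·32·8.000·sin(180°/32) = 50.18 mm); Taking the union: only the r=8 cylinder at (-2, -1) is present, so the union is just that shape — boundary = 50.18 mm; (rotated 35° about Z; rotation is an isometry so areas/perimeters/island counts are preserved). Overall, the cross-section is a single solid region. Total boundary length (outer) = 50.18 mm.

50.18 mm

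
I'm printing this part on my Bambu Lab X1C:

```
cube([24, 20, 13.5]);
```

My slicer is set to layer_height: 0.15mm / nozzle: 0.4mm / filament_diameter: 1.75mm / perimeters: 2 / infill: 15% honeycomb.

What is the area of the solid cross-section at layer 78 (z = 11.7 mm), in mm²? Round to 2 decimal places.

480.00 mm²

At z = 11.7 mm: the 24×20 cube contributes its full rectangle (area 480.00 mm²). Overall, the cross-section is a single solid region. Net area = 480.00 mm².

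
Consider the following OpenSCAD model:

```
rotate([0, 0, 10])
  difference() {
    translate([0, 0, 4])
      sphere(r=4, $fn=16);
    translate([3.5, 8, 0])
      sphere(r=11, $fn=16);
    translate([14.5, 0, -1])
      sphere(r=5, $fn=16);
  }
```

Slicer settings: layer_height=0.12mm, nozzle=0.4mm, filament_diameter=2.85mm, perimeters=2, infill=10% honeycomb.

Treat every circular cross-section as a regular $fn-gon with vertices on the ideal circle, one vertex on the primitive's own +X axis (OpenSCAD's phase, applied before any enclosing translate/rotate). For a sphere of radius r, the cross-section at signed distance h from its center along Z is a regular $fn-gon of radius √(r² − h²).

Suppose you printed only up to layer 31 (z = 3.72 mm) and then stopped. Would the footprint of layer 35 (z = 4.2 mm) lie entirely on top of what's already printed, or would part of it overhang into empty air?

part overhangs

Compare the two slices. At z = 3.72: the r=4 sphere slices to a regular 16-gon of circumradius 3.990 (√(r²−h²) with h=0.28 from center) (area = (16/2)·3.990²·sin(360°/16) = 48.74 mm²); the r=11 sphere at (3.5, 8) contributes a regular 16-gon of circumradius √(11²−3.72²) = 10.352 (area = (16/2)·10.352²·sin(360°/16) = 328.07 mm²); the sphere at (14.5, 0): section is a regular 16-gon, circumradius = √(r²−h²) = √(5²−4.72²) = 1.650 (area = (16/2)·1.650²·sin(360°/16) = 8.33 mm²); Subtracting the remaining from the first: starting from the r=4 sphere (48.74 mm²), the r=11 sphere at (3.5, 8) partially overlaps it — only the 34.00 mm² overlap (of its 328.07 mm²) is removed, clipping the outline; the r=5 sphere at (14.5, 0) misses the remaining region (no effect) — area = 14.75 mm²; (whole slice rotated 10° about Z — lengths, areas and connectivity unchanged). At z = 4.2: the r=4 sphere slices to a regular 16-gon of circumradius 3.995 (√(r²−h²) with h=0.2 from center) (area = (16/2)·3.995²·sin(360°/16) = 48.86 mm²); the r=11 sphere at (3.5, 8) slices to a regular 16-gon of circumradius 10.167 (√(r²−h²) with h=4.2 from center) (area = (16/2)·10.167²·sin(360°/16) = 316.43 mm²); the sphere at (14.5, 0) is absent (|z−center|=5.200 > r=5); Subtracting the remaining from the first: starting from the r=4 sphere (48.86 mm²), the r=11 sphere at (3.5, 8) partially overlaps it — only the 32.63 mm² overlap (of its 316.43 mm²) is removed, clipping the outline — area = 16.23 mm²; (rotated 10° about Z; rotation is an isometry so areas/perimeters/island counts are preserved). Checking containment: at z = 4.2 the cross-section extends beyond the z = 3.72 cross-section by about 1.48 mm².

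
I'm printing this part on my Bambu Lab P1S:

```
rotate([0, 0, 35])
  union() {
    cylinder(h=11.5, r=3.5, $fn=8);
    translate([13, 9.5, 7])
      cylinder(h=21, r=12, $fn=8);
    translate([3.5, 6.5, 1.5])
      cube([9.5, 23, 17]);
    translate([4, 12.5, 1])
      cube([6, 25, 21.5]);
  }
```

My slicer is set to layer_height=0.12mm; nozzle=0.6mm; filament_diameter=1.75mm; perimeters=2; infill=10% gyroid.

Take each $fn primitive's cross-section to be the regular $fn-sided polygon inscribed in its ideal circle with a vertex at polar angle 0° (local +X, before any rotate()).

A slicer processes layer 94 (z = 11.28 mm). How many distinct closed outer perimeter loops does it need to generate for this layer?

At z = 11.28 mm: the r=3.5 cylinder gives a regular 8-gon of circumradius 3.5 (constant along its height); the r=12 cylinder at (13, 9.5) gives a regular 8-gon of circumradius 12 (constant along its height); the 9.5×23 cube at (3.5, 6.5) contributes its full rectangle; the 6×25 cube at (4, 12.5) contributes its full rectangle; Combining (union): the regions partially overlap (shared area 224.78 mm²), so overlapping operands fuse into one piece — 2 connected regions; (rotated 35° about Z; rotation is an isometry so areas/perimeters/island counts are preserved). The result has 2 disconnected regions.

2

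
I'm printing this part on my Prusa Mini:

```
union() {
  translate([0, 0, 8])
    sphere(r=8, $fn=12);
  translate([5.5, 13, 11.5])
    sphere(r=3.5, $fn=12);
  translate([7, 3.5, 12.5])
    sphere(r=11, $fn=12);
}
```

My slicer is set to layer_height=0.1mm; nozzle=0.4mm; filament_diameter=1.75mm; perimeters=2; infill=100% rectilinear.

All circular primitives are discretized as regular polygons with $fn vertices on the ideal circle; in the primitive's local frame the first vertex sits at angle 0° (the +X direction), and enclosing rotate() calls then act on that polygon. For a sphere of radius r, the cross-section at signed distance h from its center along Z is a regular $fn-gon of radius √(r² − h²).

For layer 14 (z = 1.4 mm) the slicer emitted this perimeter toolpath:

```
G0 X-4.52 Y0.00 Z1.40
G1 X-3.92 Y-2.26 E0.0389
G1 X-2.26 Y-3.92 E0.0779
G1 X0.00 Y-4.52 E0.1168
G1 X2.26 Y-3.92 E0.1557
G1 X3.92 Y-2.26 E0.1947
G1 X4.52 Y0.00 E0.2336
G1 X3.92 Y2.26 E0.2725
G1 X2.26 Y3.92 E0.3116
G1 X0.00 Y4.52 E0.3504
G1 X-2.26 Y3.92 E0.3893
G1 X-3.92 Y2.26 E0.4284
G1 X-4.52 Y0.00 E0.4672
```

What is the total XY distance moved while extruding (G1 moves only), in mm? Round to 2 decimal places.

28.10 mm

Sum the Euclidean lengths of each G1 segment: total = 28.10 mm.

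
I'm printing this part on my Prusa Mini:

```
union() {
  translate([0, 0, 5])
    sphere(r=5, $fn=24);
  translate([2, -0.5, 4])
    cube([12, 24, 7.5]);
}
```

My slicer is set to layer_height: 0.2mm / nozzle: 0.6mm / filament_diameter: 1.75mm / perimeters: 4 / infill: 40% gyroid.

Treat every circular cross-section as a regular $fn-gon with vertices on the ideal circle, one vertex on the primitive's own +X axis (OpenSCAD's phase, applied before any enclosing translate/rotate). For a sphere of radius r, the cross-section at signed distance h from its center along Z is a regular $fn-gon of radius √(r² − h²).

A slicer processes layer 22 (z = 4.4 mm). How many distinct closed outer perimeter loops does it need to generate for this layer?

At z = 4.4 mm: the sphere: section is a regular 24-gon, circumradius = √(r²−h²) = √(5²−0.6²) = 4.964; the 12×24 cube at (2, -0.5) contributes its full rectangle; Taking the union: the regions partially overlap (shared area 11.01 mm²), so overlapping operands fuse into one piece — 1 connected region. The result has 1 disconnected region.

1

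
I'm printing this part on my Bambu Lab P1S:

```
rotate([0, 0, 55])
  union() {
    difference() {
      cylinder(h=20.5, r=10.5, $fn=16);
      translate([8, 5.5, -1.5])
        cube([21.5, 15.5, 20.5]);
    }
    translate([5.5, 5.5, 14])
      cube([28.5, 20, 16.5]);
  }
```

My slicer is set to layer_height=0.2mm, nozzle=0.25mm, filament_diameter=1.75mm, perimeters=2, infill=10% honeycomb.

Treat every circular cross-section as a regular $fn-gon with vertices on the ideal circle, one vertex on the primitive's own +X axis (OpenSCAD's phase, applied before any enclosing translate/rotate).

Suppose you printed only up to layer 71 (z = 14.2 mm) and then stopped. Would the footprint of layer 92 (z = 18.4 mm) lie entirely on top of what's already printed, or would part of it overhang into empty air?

Compare the two slices. At z = 14.2: the r=10.5 cylinder contributes a regular 16-gon of circumradius 10.5 (area = (16/2)·10.500²·sin(360°/16) = 337.53 mm²); the 21.5×15.5 cube at (8, 5.5) contributes its full rectangle (area 333.25 mm²); Taking the first minus the rest: starting from the r=10.5 cylinder (337.53 mm²), the 21.5×15.5 cube at (8, 5.5) partially overlaps it — only the 0.38 mm² overlap (of its 333.25 mm²) is removed, clipping the outline — area = 337.15 mm²; the 28.5×20 cube at (5.5, 5.5) contributes its full rectangle (area 570.00 mm²); Merging all regions: the regions partially overlap — summed areas 907.15 mm² minus the doubly-counted overlap 5.80 mm² gives 901.35 mm² — area = 901.35 mm²; (whole slice rotated 55° about Z — lengths, areas and connectivity unchanged). At z = 18.4: the r=10.5 cylinder contributes a regular 16-gon of circumradius 10.5 (area = (16/2)·10.500²·sin(360°/16) = 337.53 mm²); the 21.5×15.5 cube at (8, 5.5) contributes its full rectangle (area 333.25 mm²); After the difference (first − rest): starting from the r=10.5 cylinder (337.53 mm²), the 21.5×15.5 cube at (8, 5.5) partially overlaps it — only the 0.38 mm² overlap (of its 333.25 mm²) is removed, clipping the outline — area = 337.15 mm²; the 28.5×20 cube at (5.5, 5.5) contributes its full rectangle (area 570.00 mm²); Taking the union: the regions partially overlap — summed areas 907.15 mm² minus the doubly-counted overlap 5.80 mm² gives 901.35 mm² — area = 901.35 mm²; (rotated 55° about Z; rotation is an isometry so areas/perimeters/island counts are preserved). Checking containment: the cross-section at z = 18.4 is a subset of the cross-section at z = 14.2.

entirely on top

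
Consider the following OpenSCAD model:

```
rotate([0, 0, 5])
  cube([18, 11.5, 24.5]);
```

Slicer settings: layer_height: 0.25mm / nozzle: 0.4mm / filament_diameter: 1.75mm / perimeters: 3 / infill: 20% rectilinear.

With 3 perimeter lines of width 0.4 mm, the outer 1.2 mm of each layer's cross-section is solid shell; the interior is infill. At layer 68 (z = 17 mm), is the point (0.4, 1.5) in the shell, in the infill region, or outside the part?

At z = 17 mm: the cube is present — its section is the full 18×11.5 rectangle; (whole slice rotated 5° about Z — lengths, areas and connectivity unchanged). Overall, the cross-section is a single solid region. Undo the 5° rotation: the query point maps to (0.529, 1.459) in the un-rotated model frame. The nearest boundary edge runs (0.00, 11.50)→(0.00, 0.00); distance from the point to it = 0.53 mm. The point is inside the cross-section, 0.53 mm from the nearest boundary — within the 1.2 mm shell band (3 × 0.4).

shell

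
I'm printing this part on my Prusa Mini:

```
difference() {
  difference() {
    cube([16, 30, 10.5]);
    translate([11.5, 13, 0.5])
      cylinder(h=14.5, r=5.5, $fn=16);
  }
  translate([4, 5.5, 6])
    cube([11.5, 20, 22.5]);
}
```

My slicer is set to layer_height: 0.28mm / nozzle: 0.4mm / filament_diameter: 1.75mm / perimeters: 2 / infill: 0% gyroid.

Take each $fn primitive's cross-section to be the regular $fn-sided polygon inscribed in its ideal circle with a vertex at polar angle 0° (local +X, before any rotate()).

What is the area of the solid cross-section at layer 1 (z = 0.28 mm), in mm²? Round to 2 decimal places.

At z = 0.28 mm: the cube is present — its section is the full 16×30 rectangle (area 480.00 mm²); the cylinder at (11.5, 13) is not intersected at this z (z outside [0.5, 15]); Taking the first minus the rest: none of the subtracted shapes is present at this height, so the 16×30 cube is unchanged — area = 480.00 mm²; the cube at (4, 5.5) is not intersected at this z (z outside [6, 28.5]); Taking the first minus the rest: none of the subtracted shapes is present at this height, so that combined region is unchanged — area = 480.00 mm². Overall, the cross-section is a single solid region. Net area = 480.00 mm².

480.00 mm²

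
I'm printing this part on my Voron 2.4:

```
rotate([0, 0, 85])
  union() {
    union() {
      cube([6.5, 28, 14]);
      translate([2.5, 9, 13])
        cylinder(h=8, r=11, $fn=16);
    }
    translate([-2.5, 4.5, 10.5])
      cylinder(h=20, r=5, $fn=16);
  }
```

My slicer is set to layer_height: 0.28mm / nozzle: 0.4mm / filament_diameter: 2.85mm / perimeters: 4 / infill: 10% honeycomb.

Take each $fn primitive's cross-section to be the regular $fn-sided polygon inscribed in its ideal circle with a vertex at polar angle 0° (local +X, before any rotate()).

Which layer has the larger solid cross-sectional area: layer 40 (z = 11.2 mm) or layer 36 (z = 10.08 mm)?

layer 40 (z = 11.2 mm)

Layer 40 (z = 11.2): the cube is present — its section is the full 6.5×28 rectangle (area 182.00 mm²); the cylinder at (2.5, 9) is not intersected at this z (z outside [13, 21]); Combining (union): only the 6.5×28 cube is present, so the union is just that shape — area = 182.00 mm²; the r=5 cylinder at (-2.5, 4.5) gives a regular 16-gon of circumradius 5 (constant along its height) (area = (16/2)·5.000²·sin(360°/16) = 76.54 mm²); Merging all regions: the regions partially overlap — summed areas 258.54 mm² minus the doubly-counted overlap 14.67 mm² gives 243.86 mm² — area = 243.86 mm²; (whole slice rotated 85° about Z — lengths, areas and connectivity unchanged). So its area = 243.86 mm². Layer 36 (z = 10.08): the cube (footprint 6.5×28) is included at this height (area 182.00 mm²); the cylinder at (2.5, 9) is absent (z outside [13, 21]); Combining (union): only the 6.5×28 cube is present, so the union is just that shape — area = 182.00 mm²; the cylinder at (-2.5, 4.5) does not reach this height (z outside [10.5, 30.5]); Combining (union): only the result so far is present, so the union is just that shape — area = 182.00 mm²; (rotated 85° about Z; rotation is an isometry so areas/perimeters/island counts are preserved). So its area = 182.00 mm². Layer 40 is larger (243.86 vs 182.00 mm²).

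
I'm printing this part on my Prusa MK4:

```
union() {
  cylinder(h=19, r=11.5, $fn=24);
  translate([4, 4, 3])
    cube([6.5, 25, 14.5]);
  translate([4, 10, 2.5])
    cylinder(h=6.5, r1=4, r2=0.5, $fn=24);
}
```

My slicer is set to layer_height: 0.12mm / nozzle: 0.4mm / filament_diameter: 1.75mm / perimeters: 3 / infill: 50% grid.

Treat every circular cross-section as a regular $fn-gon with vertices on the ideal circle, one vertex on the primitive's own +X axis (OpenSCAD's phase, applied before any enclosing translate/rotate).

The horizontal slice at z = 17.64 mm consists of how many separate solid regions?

At z = 17.64 mm: the r=11.5 cylinder contributes a regular 24-gon of circumradius 11.5; the cube at (4, 4) does not reach this height (z outside [3, 17.5]); the cone at (4, 10) does not reach this height (z outside [2.5, 9]); Taking the union: only the r=11.5 cylinder is present, so the union is just that shape — 1 connected region. The result has 1 disconnected region.

1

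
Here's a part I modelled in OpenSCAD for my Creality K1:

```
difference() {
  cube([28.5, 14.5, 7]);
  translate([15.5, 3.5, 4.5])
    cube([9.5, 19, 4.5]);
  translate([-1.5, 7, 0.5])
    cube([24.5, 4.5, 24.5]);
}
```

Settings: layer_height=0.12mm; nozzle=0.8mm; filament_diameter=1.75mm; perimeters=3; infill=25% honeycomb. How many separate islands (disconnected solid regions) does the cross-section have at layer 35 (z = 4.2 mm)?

At z = 4.2 mm: the 28.5×14.5 cube contributes its full rectangle; the cube at (15.5, 3.5) does not reach this height (z outside [4.5, 9]); the 24.5×4.5 cube at (-1.5, 7) contributes its full rectangle; Subtracting the remaining from the first: starting from the 28.5×14.5 cube, the 24.5×4.5 cube at (-1.5, 7) partially overlaps it — only the 103.50 mm² overlap (of its 110.25 mm²) is removed, clipping the outline — 1 connected region. Overall, the cross-section is a single solid region. Island count = 1.

1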